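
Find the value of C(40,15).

40225345056

C(40,15) = (40·39·38·37·36·35·34·33·32·31·30·29·28·27·26) / 15! = 52601652673686724608000 / 1307674368000 = 40225345056.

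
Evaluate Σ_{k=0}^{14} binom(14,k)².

By Vandermonde's identity, Σ C(14,k)² = C(28,14) = 40116600.

40116600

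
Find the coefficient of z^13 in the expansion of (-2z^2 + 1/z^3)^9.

2304

General term: C(9,j)·(-2z^2)^j·(1/z^3)^(9-j), with z-exponent 2j − 3(9−j) = 5j − 27.
Set 5j − 27 = 13: j = 8.
C(9,8) = 9; (-2)^8 = 256; 1^1 = 1.
Coefficient = 9 · 256 · 1 = 2304.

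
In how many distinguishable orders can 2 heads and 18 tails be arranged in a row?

Choose positions for the heads: C(20,2) = 190.

190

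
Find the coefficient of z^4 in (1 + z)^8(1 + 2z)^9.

12502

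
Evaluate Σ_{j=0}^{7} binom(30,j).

2804012

1 + 30 + 435 + 4060 + 27405 + 142506 + 593775 + 2035800 = 2804012.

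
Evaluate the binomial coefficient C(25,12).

C(25,12) = (25·24·23·22·21·20·19·18·17·16·15·14) / 12! = 2490952020480000 / 479001600 = 5200300.

5200300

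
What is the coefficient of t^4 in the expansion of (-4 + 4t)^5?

-5120

The general term is C(5,j)·(-4)^j·(4t)^(5-j); the t^4 term has j = 1.
C(5,1) = 5.
Coefficient = C(5,1) · (-4)^1 · 4^4 = 5 · (-4) · 256 = -5120.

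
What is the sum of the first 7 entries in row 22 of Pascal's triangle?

1 + 22 + 231 + 1540 + 7315 + 26334 + 74613 = 110056.

110056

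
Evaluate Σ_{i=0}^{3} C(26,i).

1 + 26 + 325 + 2600 = 2952.

2952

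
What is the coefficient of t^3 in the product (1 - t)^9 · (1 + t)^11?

-18

Coefficient of t^3 = Σ_{j} C(9,j)·(-1)^j·C(11,3-j)·1^(3-j) for j from 0 to 3.
= 165 + (-495) + 396 + (-84) = -18.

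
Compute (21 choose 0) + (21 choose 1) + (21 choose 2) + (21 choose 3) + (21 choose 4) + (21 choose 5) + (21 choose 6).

82160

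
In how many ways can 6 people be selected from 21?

This is C(21,6) = 54264.

54264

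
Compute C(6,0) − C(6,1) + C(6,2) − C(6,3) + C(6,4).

5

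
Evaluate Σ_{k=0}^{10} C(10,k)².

184756

By Vandermonde's identity, Σ C(10,k)² = C(20,10) = 184756.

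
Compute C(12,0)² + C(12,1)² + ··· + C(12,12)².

2704156

By Vandermonde's identity, Σ C(12,k)² = C(24,12) = 2704156.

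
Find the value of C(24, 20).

10626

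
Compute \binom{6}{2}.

15

C(6,2) = (6·5) / 2! = 30 / 2 = 15.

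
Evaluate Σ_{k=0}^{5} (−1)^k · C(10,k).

The partial alternating sum Σ_{k=0}^{5} (−1)^k C(10,k) = (−1)^5 C(9,5) = -126.

-126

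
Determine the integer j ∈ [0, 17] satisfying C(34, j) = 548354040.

C(34,j) increases on 0 ≤ j ≤ 17. C(34,11) = 286097760 and C(34,12) = 548354040, so j = 12.

12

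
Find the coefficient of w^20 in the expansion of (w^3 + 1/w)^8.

General term: C(8,j)·(w^3)^j·(1/w)^(8-j), with w-exponent 3j − 1(8−j) = 4j − 8.
Set 4j − 8 = 20: j = 7.
C(8,7) = 8; 1^7 = 1; 1^1 = 1.
Coefficient = 8 · 1 · 1 = 8.

8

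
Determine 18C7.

C(18,7) = (18·17·16·15·14·13·12) / 7! = 160392960 / 5040 = 31824.

31824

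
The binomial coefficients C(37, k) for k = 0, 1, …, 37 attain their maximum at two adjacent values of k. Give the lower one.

18

For odd n = 37, C(37,k) peaks at k = (n−1)/2 and (n+1)/2; the lower is 18.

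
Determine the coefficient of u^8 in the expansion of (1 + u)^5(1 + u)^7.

(1 + u)^5(1 + u)^7 = (1 + u)^12, so the coefficient of u^8 is C(12,8)·1^8 = 495·1 = 495.

495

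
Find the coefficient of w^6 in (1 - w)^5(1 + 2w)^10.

-2000

Coefficient of w^6 = Σ_{j} C(5,j)·(-1)^j·C(10,6-j)·2^(6-j) for j from 0 to 5.
= 13440 + (-40320) + 33600 + (-9600) + 900 + (-20) = -2000.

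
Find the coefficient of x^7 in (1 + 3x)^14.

The general term is C(14,j)·(1)^j·(3x)^(14-j); the x^7 term has j = 7.
C(14,7) = 3432.
Coefficient = C(14,7) · 3^7 = 3432 · 2187 = 7505784.

7505784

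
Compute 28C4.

20475

C(28,4) = (28·27·26·25) / 4! = 491400 / 24 = 20475.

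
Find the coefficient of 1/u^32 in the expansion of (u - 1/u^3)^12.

General term: C(12,j)·(u)^j·(-1/u^3)^(12-j), with u-exponent 1j − 3(12−j) = 4j − 36.
Set 4j − 36 = -32: j = 1.
C(12,1) = 12; 1^1 = 1; (-1)^11 = -1.
Coefficient = 12 · 1 · (-1) = -12.

-12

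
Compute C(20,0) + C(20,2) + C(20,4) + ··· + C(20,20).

Half of (1+1)^20 + (1−1)^20 gives the even-index sum: 2^19 = 524288.

524288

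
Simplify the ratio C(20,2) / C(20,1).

C(n,k+1)/C(n,k) = (n−k)/(k+1) = (20−1)/(1+1) = 19/2.

19/2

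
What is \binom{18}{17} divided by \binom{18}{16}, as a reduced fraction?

C(n,k+1)/C(n,k) = (n−k)/(k+1) = (18−16)/(16+1) = 2/17.

2/17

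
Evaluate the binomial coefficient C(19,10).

92378

C(19,10) = C(19,9) by symmetry.
C(19,9) = (19·18·17·16·15·14·13·12·11) / 9! = 33522128640 / 362880 = 92378.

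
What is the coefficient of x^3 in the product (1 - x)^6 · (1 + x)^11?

-20

Coefficient of x^3 = Σ_{j} C(6,j)·(-1)^j·C(11,3-j)·1^(3-j) for j from 0 to 3.
= 165 + (-330) + 165 + (-20) = -20.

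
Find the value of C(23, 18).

33649

C(23,18) = C(23,5) by symmetry.
C(23,5) = (23·22·21·20·19) / 5! = 4037880 / 120 = 33649.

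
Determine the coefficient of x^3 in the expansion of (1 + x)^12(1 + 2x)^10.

4660

Coefficient of x^3 = Σ_{j} C(12,j)·1^j·C(10,3-j)·2^(3-j) for j from 0 to 3.
= 960 + 2160 + 1320 + 220 = 4660.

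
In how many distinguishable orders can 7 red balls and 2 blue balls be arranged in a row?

36

Choose positions for the red balls: C(9,7) = 36.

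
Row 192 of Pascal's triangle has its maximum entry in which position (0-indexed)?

C(192,k) is maximized at k = 192/2 = 96.

96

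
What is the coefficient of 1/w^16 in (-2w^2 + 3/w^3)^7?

-10206

General term: C(7,j)·(-2w^2)^j·(3/w^3)^(7-j), with w-exponent 2j − 3(7−j) = 5j − 21.
Set 5j − 21 = -16: j = 1.
C(7,1) = 7; (-2)^1 = -2; 3^6 = 729.
Coefficient = 7 · (-2) · 729 = -10206.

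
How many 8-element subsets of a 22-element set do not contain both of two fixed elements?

281010

All 8-subsets: C(22,8) = 319770. Those containing both fixed elements: C(20,6) = 38760.
319770 − 38760 = 281010.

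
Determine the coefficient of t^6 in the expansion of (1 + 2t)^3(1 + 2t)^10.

109824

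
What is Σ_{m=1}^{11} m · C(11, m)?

11264

Since m·C(11,m) = 11·C(10,m−1), the sum is 11·2^10 = 11·1024 = 11264.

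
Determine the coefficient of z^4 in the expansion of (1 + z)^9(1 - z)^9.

36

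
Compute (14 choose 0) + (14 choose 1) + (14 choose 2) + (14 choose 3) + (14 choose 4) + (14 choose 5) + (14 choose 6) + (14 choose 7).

9908

1 + 14 + 91 + 364 + 1001 + 2002 + 3003 + 3432 = 9908.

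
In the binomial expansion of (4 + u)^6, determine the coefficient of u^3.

1280

The general term is C(6,j)·(4)^j·(u)^(6-j); the u^3 term has j = 3.
C(6,3) = 20.
Coefficient = C(6,3) · 4^3 = 20 · 64 = 1280.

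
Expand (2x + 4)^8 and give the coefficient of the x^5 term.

The general term is C(8,j)·(2x)^j·(4)^(8-j); the x^5 term has j = 5.
C(8,5) = 56.
Coefficient = C(8,5) · 2^5 · 4^3 = 56 · 32 · 64 = 114688.

114688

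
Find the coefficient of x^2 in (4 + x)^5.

The general term is C(5,j)·(4)^j·(x)^(5-j); the x^2 term has j = 3.
C(5,3) = 10.
Coefficient = C(5,3) · 4^3 = 10 · 64 = 640.

640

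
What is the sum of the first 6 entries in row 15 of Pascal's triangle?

4944

1 + 15 + 105 + 455 + 1365 + 3003 = 4944.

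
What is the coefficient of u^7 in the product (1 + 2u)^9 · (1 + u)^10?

663036

Coefficient of u^7 = Σ_{j} C(9,j)·2^j·C(10,7-j)·1^(7-j) for j from 0 to 7.
= 120 + 3780 + 36288 + 141120 + 241920 + 181440 + 53760 + 4608 = 663036.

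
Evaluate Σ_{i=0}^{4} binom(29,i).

1 + 29 + 406 + 3654 + 23751 = 27841.

27841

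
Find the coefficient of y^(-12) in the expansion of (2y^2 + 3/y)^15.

143489070

General term: C(15,j)·(2y^2)^j·(3/y)^(15-j), with y-exponent 2j − 1(15−j) = 3j − 15.
Set 3j − 15 = -12: j = 1.
C(15,1) = 15; 2^1 = 2; 3^14 = 4782969.
Coefficient = 15 · 2 · 4782969 = 143489070.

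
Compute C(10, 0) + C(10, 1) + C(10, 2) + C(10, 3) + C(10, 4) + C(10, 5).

638

1 + 10 + 45 + 120 + 210 + 252 = 638.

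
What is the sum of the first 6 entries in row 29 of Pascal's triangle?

1 + 29 + 406 + 3654 + 23751 + 118755 = 146596.

146596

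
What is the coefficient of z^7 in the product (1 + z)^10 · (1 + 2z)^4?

16488

Coefficient of z^7 = Σ_{j} C(10,j)·1^j·C(4,7-j)·2^(7-j) for j from 3 to 7.
= 1920 + 6720 + 6048 + 1680 + 120 = 16488.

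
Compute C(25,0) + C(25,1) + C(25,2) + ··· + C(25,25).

33554432

The entries of row 25 sum to 2^25 = 33554432.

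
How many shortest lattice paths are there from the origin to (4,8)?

Each path is a sequence of 12 steps with 4 rights: C(12,4) = 495.

495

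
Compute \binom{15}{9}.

5005

C(15,9) = C(15,6) by symmetry.
C(15,6) = (15·14·13·12·11·10) / 6! = 3603600 / 720 = 5005.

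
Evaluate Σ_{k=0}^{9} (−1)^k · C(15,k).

-2002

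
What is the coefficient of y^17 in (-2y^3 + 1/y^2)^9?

General term: C(9,j)·(-2y^3)^j·(1/y^2)^(9-j), with y-exponent 3j − 2(9−j) = 5j − 18.
Set 5j − 18 = 17: j = 7.
C(9,7) = 36; (-2)^7 = -128; 1^2 = 1.
Coefficient = 36 · (-128) · 1 = -4608.

-4608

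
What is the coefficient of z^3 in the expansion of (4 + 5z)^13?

37486592000

The general term is C(13,j)·(4)^j·(5z)^(13-j); the z^3 term has j = 10.
C(13,10) = 286.
Coefficient = C(13,10) · 4^10 · 5^3 = 286 · 1048576 · 125 = 37486592000.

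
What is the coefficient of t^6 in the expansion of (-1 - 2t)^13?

The general term is C(13,j)·(-1)^j·(-2t)^(13-j); the t^6 term has j = 7.
C(13,7) = 1716.
Coefficient = C(13,7) · (-1)^7 · (-2)^6 = 1716 · (-1) · 64 = -109824.

-109824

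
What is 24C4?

10626

C(24,4) = (24·23·22·21) / 4! = 255024 / 24 = 10626.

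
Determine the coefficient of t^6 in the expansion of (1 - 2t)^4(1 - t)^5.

Coefficient of t^6 = Σ_{j} C(4,j)·(-2)^j·C(5,6-j)·(-1)^(6-j) for j from 1 to 4.
= 8 + 120 + 320 + 160 = 608.

608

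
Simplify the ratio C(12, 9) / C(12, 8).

4/9

C(n,k+1)/C(n,k) = (n−k)/(k+1) = (12−8)/(8+1) = 4/9.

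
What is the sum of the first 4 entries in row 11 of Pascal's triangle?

232

1 + 11 + 55 + 165 = 232.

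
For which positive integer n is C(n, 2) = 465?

31

n(n−1)/2 = 465 ⇒ n(n−1) = 930. Since 31·30 = 930, n = 31.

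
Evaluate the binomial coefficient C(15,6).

5005

C(15,6) = (15·14·13·12·11·10) / 6! = 3603600 / 720 = 5005.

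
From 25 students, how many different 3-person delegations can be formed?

2300

This is C(25,3) = 2300.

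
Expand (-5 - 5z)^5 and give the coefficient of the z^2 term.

The general term is C(5,j)·(-5)^j·(-5z)^(5-j); the z^2 term has j = 3.
C(5,3) = 10.
Coefficient = C(5,3) · (-5)^3 · (-5)^2 = 10 · (-125) · 25 = -31250.

-31250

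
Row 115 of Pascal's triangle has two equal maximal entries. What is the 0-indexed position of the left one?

57

For odd n = 115, C(115,k) peaks at k = (n−1)/2 and (n+1)/2; the lesser is 57.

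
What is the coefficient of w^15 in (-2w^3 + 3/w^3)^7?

General term: C(7,j)·(-2w^3)^j·(3/w^3)^(7-j), with w-exponent 3j − 3(7−j) = 6j − 21.
Set 6j − 21 = 15: j = 6.
C(7,6) = 7; (-2)^6 = 64; 3^1 = 3.
Coefficient = 7 · 64 · 3 = 1344.

1344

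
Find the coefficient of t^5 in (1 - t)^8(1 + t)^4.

-8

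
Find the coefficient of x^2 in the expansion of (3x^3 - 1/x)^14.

General term: C(14,j)·(3x^3)^j·(-1/x)^(14-j), with x-exponent 3j − 1(14−j) = 4j − 14.
Set 4j − 14 = 2: j = 4.
C(14,4) = 1001; 3^4 = 81; (-1)^10 = 1.
Coefficient = 1001 · 81 · 1 = 81081.

81081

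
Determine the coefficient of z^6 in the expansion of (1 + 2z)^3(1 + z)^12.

13376

Coefficient of z^6 = Σ_{j} C(3,j)·2^j·C(12,6-j)·1^(6-j) for j from 0 to 3.
= 924 + 4752 + 5940 + 1760 = 13376.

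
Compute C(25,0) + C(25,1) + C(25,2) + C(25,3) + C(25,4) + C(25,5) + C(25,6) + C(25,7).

726206

1 + 25 + 300 + 2300 + 12650 + 53130 + 177100 + 480700 = 726206.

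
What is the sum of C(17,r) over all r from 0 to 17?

The entries of row 17 sum to 2^17 = 131072.

131072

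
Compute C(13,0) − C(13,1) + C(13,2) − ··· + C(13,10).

66

The partial alternating sum Σ_{k=0}^{10} (−1)^k C(13,k) = (−1)^10 C(12,10) = 66.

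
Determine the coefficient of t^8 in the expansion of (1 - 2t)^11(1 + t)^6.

Coefficient of t^8 = Σ_{j} C(11,j)·(-2)^j·C(6,8-j)·1^(8-j) for j from 2 to 8.
= 220 + (-7920) + 79200 + (-295680) + 443520 + (-253440) + 42240 = 8140.

8140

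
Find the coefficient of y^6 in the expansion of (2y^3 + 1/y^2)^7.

560

General term: C(7,j)·(2y^3)^j·(1/y^2)^(7-j), with y-exponent 3j − 2(7−j) = 5j − 14.
Set 5j − 14 = 6: j = 4.
C(7,4) = 35; 2^4 = 16; 1^3 = 1.
Coefficient = 35 · 16 · 1 = 560.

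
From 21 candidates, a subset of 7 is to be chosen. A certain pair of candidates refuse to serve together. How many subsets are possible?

104652

All 7-subsets: C(21,7) = 116280. Those containing both fixed elements: C(19,5) = 11628.
116280 − 11628 = 104652.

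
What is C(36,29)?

C(36,29) = C(36,7) by symmetry.
C(36,7) = (36·35·34·33·32·31·30) / 7! = 42072307200 / 5040 = 8347680.

8347680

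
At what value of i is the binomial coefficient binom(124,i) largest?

62

C(124,i) is maximized at i = 124/2 = 62.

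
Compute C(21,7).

C(21,7) = (21·20·19·18·17·16·15) / 7! = 586051200 / 5040 = 116280.

116280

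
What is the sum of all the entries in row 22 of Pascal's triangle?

4194304

The entries of row 22 sum to 2^22 = 4194304.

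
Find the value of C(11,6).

C(11,6) = C(11,5) by symmetry.
C(11,5) = (11·10·9·8·7) / 5! = 55440 / 120 = 462.

462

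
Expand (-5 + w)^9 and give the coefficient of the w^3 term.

1312500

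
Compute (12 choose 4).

C(12,4) = (12·11·10·9) / 4! = 11880 / 24 = 495.

495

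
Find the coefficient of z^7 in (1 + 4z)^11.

5406720

The general term is C(11,j)·(1)^j·(4z)^(11-j); the z^7 term has j = 4.
C(11,4) = 330.
Coefficient = C(11,4) · 4^7 = 330 · 16384 = 5406720.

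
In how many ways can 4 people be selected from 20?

This is C(20,4) = 4845.

4845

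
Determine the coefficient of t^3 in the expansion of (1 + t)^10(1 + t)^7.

680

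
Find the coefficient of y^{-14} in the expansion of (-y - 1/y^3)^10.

General term: C(10,j)·(-y)^j·(-1/y^3)^(10-j), with y-exponent 1j − 3(10−j) = 4j − 30.
Set 4j − 30 = -14: j = 4.
C(10,4) = 210; (-1)^4 = 1; (-1)^6 = 1.
Coefficient = 210 · 1 · 1 = 210.

210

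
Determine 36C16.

7307872110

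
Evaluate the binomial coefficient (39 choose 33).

3262623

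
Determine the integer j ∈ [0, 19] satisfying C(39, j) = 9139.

3

C(39,j) increases on 0 ≤ j ≤ 19. C(39,2) = 741 and C(39,3) = 9139, so j = 3.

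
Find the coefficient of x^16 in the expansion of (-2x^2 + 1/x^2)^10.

-5120

General term: C(10,j)·(-2x^2)^j·(1/x^2)^(10-j), with x-exponent 2j − 2(10−j) = 4j − 20.
Set 4j − 20 = 16: j = 9.
C(10,9) = 10; (-2)^9 = -512; 1^1 = 1.
Coefficient = 10 · (-512) · 1 = -5120.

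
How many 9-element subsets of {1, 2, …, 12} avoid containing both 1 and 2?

100

All 9-subsets: C(12,9) = 220. Those containing both fixed elements: C(10,7) = 120.
220 − 120 = 100.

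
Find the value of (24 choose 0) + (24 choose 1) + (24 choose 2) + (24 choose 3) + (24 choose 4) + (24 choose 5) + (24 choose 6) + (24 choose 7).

1 + 24 + 276 + 2024 + 10626 + 42504 + 134596 + 346104 = 536155.

536155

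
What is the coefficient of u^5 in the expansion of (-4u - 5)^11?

The general term is C(11,j)·(-4u)^j·(-5)^(11-j); the u^5 term has j = 5.
C(11,5) = 462.
Coefficient = C(11,5) · (-4)^5 · (-5)^6 = 462 · (-1024) · 15625 = -7392000000.

-7392000000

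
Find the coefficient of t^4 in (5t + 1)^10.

131250

The general term is C(10,j)·(5t)^j·(1)^(10-j); the t^4 term has j = 4.
C(10,4) = 210.
Coefficient = C(10,4) · 5^4 = 210 · 625 = 131250.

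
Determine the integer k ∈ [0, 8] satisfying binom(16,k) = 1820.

4

C(16,k) increases on 0 ≤ k ≤ 8. C(16,3) = 560 and C(16,4) = 1820, so k = 4.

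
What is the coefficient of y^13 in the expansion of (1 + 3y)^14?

22320522

The general term is C(14,j)·(1)^j·(3y)^(14-j); the y^13 term has j = 1.
C(14,1) = 14.
Coefficient = C(14,1) · 3^13 = 14 · 1594323 = 22320522.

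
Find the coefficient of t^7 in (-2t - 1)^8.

The general term is C(8,j)·(-2t)^j·(-1)^(8-j); the t^7 term has j = 7.
C(8,7) = 8.
Coefficient = C(8,7) · (-2)^7 · (-1)^1 = 8 · (-128) · (-1) = 1024.

1024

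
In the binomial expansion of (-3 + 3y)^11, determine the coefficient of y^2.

-9743085

The general term is C(11,j)·(-3)^j·(3y)^(11-j); the y^2 term has j = 9.
C(11,9) = 55.
Coefficient = C(11,9) · (-3)^9 · 3^2 = 55 · (-19683) · 9 = -9743085.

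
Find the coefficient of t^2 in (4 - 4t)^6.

61440

The general term is C(6,j)·(4)^j·(-4t)^(6-j); the t^2 term has j = 4.
C(6,4) = 15.
Coefficient = C(6,4) · 4^4 · (-4)^2 = 15 · 256 · 16 = 61440.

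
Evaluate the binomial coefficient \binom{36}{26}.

C(36,26) = C(36,10) by symmetry.
C(36,10) = (36·35·34·33·32·31·30·29·28·27) / 10! = 922393263052800 / 3628800 = 254186856.

254186856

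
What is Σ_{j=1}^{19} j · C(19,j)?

4980736

Differentiating (1+x)^19 and setting x=1: Σ j·C(19,j) = 19·2^18 = 4980736.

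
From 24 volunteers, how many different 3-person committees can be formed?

This is C(24,3) = 2024.

2024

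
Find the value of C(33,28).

237336

C(33,28) = C(33,5) by symmetry.
C(33,5) = (33·32·31·30·29) / 5! = 28480320 / 120 = 237336.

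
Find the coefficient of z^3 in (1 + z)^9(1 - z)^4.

-10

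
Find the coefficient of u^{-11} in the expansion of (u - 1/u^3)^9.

-126

General term: C(9,j)·(u)^j·(-1/u^3)^(9-j), with u-exponent 1j − 3(9−j) = 4j − 27.
Set 4j − 27 = -11: j = 4.
C(9,4) = 126; 1^4 = 1; (-1)^5 = -1.
Coefficient = 126 · 1 · (-1) = -126.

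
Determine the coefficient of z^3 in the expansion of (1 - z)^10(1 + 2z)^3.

Coefficient of z^3 = Σ_{j} C(10,j)·(-1)^j·C(3,3-j)·2^(3-j) for j from 0 to 3.
= 8 + (-120) + 270 + (-120) = 38.

38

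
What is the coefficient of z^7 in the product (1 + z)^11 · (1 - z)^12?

165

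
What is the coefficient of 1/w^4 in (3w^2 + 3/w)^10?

2657205

General term: C(10,j)·(3w^2)^j·(3/w)^(10-j), with w-exponent 2j − 1(10−j) = 3j − 10.
Set 3j − 10 = -4: j = 2.
C(10,2) = 45; 3^2 = 9; 3^8 = 6561.
Coefficient = 45 · 9 · 6561 = 2657205.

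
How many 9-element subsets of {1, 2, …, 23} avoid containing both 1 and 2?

700910

All 9-subsets: C(23,9) = 817190. Those containing both fixed elements: C(21,7) = 116280.
817190 − 116280 = 700910.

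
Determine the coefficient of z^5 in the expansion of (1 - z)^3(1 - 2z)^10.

Coefficient of z^5 = Σ_{j} C(3,j)·(-1)^j·C(10,5-j)·(-2)^(5-j) for j from 0 to 3.
= (-8064) + (-10080) + (-2880) + (-180) = -21204.

-21204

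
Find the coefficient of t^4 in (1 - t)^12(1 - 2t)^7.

13039

Coefficient of t^4 = Σ_{j} C(12,j)·(-1)^j·C(7,4-j)·(-2)^(4-j) for j from 0 to 4.
= 560 + 3360 + 5544 + 3080 + 495 = 13039.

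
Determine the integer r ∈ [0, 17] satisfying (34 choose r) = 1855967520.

C(34,r) increases on 0 ≤ r ≤ 17. C(34,14) = 1391975640 and C(34,15) = 1855967520, so r = 15.

15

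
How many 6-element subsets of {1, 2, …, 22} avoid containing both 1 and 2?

All 6-subsets: C(22,6) = 74613. Those containing both fixed elements: C(20,4) = 4845.
74613 − 4845 = 69768.

69768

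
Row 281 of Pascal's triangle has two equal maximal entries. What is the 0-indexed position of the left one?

140

For odd n = 281, C(281,i) peaks at i = (n−1)/2 and (n+1)/2; the lesser is 140.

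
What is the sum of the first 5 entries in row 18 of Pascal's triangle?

1 + 18 + 153 + 816 + 3060 = 4048.

4048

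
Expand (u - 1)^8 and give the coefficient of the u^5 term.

The general term is C(8,j)·(u)^j·(-1)^(8-j); the u^5 term has j = 5.
C(8,5) = 56.
Coefficient = C(8,5) · (-1)^3 = 56 · (-1) = -56.

-56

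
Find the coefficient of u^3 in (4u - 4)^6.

The general term is C(6,j)·(4u)^j·(-4)^(6-j); the u^3 term has j = 3.
C(6,3) = 20.
Coefficient = C(6,3) · 4^3 · (-4)^3 = 20 · 64 · (-64) = -81920.

-81920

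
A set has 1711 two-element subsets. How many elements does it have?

n(n−1)/2 = 1711 ⇒ n(n−1) = 3422. Since 59·58 = 3422, n = 59.

59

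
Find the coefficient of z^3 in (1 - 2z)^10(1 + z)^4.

Coefficient of z^3 = Σ_{j} C(10,j)·(-2)^j·C(4,3-j)·1^(3-j) for j from 0 to 3.
= 4 + (-120) + 720 + (-960) = -356.

-356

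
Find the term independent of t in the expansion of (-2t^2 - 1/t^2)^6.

160

General term: C(6,j)·(-2t^2)^j·(-1/t^2)^(6-j), with t-exponent 2j − 2(6−j) = 4j − 12.
Set 4j − 12 = 0: j = 3.
C(6,3) = 20; (-2)^3 = -8; (-1)^3 = -1.
Coefficient = 20 · (-8) · (-1) = 160.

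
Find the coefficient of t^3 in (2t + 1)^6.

160

The general term is C(6,j)·(2t)^j·(1)^(6-j); the t^3 term has j = 3.
C(6,3) = 20.
Coefficient = C(6,3) · 2^3 = 20 · 8 = 160.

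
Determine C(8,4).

70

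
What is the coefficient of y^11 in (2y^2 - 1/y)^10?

-15360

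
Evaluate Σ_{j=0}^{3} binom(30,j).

1 + 30 + 435 + 4060 = 4526.

4526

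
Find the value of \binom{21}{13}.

203490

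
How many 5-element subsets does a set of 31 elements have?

169911

C(31,5) = (31·30·29·28·27) / 5! = 20389320 / 120 = 169911.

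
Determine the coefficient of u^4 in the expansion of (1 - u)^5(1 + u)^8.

-5

Coefficient of u^4 = Σ_{j} C(5,j)·(-1)^j·C(8,4-j)·1^(4-j) for j from 0 to 4.
= 70 + (-280) + 280 + (-80) + 5 = -5.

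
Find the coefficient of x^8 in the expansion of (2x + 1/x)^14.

745472

General term: C(14,j)·(2x)^j·(1/x)^(14-j), with x-exponent 1j − 1(14−j) = 2j − 14.
Set 2j − 14 = 8: j = 11.
C(14,11) = 364; 2^11 = 2048; 1^3 = 1.
Coefficient = 364 · 2048 · 1 = 745472.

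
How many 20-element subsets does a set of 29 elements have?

10015005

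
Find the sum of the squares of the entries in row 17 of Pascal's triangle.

2333606220

Σ C(17,j)² is the coefficient of x^17 in (1+x)^17(1+x)^17 = (1+x)^34, i.e. C(34,17) = 2333606220.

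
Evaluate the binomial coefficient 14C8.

3003

C(14,8) = C(14,6) by symmetry.
C(14,6) = (14·13·12·11·10·9) / 6! = 2162160 / 720 = 3003.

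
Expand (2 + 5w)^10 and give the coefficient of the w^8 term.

70312500

The general term is C(10,j)·(2)^j·(5w)^(10-j); the w^8 term has j = 2.
C(10,2) = 45.
Coefficient = C(10,2) · 2^2 · 5^8 = 45 · 4 · 390625 = 70312500.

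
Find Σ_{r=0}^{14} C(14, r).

The entries of row 14 sum to 2^14 = 16384.

16384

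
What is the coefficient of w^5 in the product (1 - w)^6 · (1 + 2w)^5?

Coefficient of w^5 = Σ_{j} C(6,j)·(-1)^j·C(5,5-j)·2^(5-j) for j from 0 to 5.
= 32 + (-480) + 1200 + (-800) + 150 + (-6) = 96.

96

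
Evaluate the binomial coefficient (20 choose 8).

125970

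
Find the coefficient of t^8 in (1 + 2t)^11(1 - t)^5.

Coefficient of t^8 = Σ_{j} C(11,j)·2^j·C(5,8-j)·(-1)^(8-j) for j from 3 to 8.
= (-1320) + 26400 + (-147840) + 295680 + (-211200) + 42240 = 3960.

3960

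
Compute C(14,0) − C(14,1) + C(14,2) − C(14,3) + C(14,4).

715

The partial alternating sum Σ_{k=0}^{4} (−1)^k C(14,k) = (−1)^4 C(13,4) = 715.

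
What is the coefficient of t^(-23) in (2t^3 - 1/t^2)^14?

General term: C(14,j)·(2t^3)^j·(-1/t^2)^(14-j), with t-exponent 3j − 2(14−j) = 5j − 28.
Set 5j − 28 = -23: j = 1.
C(14,1) = 14; 2^1 = 2; (-1)^13 = -1.
Coefficient = 14 · 2 · (-1) = -28.

-28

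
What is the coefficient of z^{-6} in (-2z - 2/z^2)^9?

-64512

General term: C(9,j)·(-2z)^j·(-2/z^2)^(9-j), with z-exponent 1j − 2(9−j) = 3j − 18.
Set 3j − 18 = -6: j = 4.
C(9,4) = 126; (-2)^4 = 16; (-2)^5 = -32.
Coefficient = 126 · 16 · (-32) = -64512.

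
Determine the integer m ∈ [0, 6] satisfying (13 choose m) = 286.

3

C(13,m) increases on 0 ≤ m ≤ 6. C(13,2) = 78 and C(13,3) = 286, so m = 3.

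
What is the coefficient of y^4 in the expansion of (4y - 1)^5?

-1280

The general term is C(5,j)·(4y)^j·(-1)^(5-j); the y^4 term has j = 4.
C(5,4) = 5.
Coefficient = C(5,4) · 4^4 · (-1)^1 = 5 · 256 · (-1) = -1280.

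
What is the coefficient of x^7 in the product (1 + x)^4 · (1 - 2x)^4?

32

Coefficient of x^7 = Σ_{j} C(4,j)·1^j·C(4,7-j)·(-2)^(7-j) for j from 3 to 4.
= 64 + (-32) = 32.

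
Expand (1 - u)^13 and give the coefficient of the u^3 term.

-286

The general term is C(13,j)·(1)^j·(-u)^(13-j); the u^3 term has j = 10.
C(13,10) = 286.
Coefficient = C(13,10) · (-1)^3 = 286 · (-1) = -286.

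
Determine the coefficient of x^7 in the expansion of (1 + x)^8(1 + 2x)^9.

329024

Coefficient of x^7 = Σ_{j} C(8,j)·1^j·C(9,7-j)·2^(7-j) for j from 0 to 7.
= 4608 + 43008 + 112896 + 112896 + 47040 + 8064 + 504 + 8 = 329024.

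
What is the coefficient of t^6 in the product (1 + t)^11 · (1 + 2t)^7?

Coefficient of t^6 = Σ_{j} C(11,j)·1^j·C(7,6-j)·2^(6-j) for j from 0 to 6.
= 448 + 7392 + 30800 + 46200 + 27720 + 6468 + 462 = 119490.

119490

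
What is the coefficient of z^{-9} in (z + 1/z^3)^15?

5005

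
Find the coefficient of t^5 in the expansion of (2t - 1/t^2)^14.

General term: C(14,j)·(2t)^j·(-1/t^2)^(14-j), with t-exponent 1j − 2(14−j) = 3j − 28.
Set 3j − 28 = 5: j = 11.
C(14,11) = 364; 2^11 = 2048; (-1)^3 = -1.
Coefficient = 364 · 2048 · (-1) = -745472.

-745472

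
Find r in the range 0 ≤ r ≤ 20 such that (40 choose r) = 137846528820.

C(40,r) increases on 0 ≤ r ≤ 20. C(40,19) = 131282408400 and C(40,20) = 137846528820, so r = 20.

20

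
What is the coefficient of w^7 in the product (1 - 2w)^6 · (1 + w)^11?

-550

Coefficient of w^7 = Σ_{j} C(6,j)·(-2)^j·C(11,7-j)·1^(7-j) for j from 0 to 6.
= 330 + (-5544) + 27720 + (-52800) + 39600 + (-10560) + 704 = -550.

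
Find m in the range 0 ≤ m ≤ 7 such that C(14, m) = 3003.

6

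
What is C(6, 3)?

20

C(6,3) = (6·5·4) / 3! = 120 / 6 = 20.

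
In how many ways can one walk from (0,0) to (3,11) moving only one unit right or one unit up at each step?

364

Each path is a sequence of 14 steps with 3 rights: C(14,3) = 364.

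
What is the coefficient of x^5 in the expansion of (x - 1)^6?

The general term is C(6,j)·(x)^j·(-1)^(6-j); the x^5 term has j = 5.
C(6,5) = 6.
Coefficient = C(6,5) · (-1)^1 = 6 · (-1) = -6.

-6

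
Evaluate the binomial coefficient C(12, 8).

495

C(12,8) = C(12,4) by symmetry.
C(12,4) = (12·11·10·9) / 4! = 11880 / 24 = 495.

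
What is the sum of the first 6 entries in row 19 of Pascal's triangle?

16664

1 + 19 + 171 + 969 + 3876 + 11628 = 16664.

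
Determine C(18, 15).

816

C(18,15) = C(18,3) by symmetry.
C(18,3) = (18·17·16) / 3! = 4896 / 6 = 816.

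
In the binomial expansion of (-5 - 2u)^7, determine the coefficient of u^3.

The general term is C(7,j)·(-5)^j·(-2u)^(7-j); the u^3 term has j = 4.
C(7,4) = 35.
Coefficient = C(7,4) · (-5)^4 · (-2)^3 = 35 · 625 · (-8) = -175000.

-175000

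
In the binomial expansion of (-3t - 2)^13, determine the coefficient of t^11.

-55269864

The general term is C(13,j)·(-3t)^j·(-2)^(13-j); the t^11 term has j = 11.
C(13,11) = 78.
Coefficient = C(13,11) · (-3)^11 · (-2)^2 = 78 · (-177147) · 4 = -55269864.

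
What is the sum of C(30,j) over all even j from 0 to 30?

536870912

Even-j terms of row 30 sum to 2^29 = 536870912.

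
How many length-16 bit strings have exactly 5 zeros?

4368

Choose the 5 positions: C(16,5) = 4368.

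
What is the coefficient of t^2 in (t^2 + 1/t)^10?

210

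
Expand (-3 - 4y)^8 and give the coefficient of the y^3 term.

870912

The general term is C(8,j)·(-3)^j·(-4y)^(8-j); the y^3 term has j = 5.
C(8,5) = 56.
Coefficient = C(8,5) · (-3)^5 · (-4)^3 = 56 · (-243) · (-64) = 870912.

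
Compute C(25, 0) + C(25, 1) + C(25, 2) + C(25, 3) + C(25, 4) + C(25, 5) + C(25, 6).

245506

1 + 25 + 300 + 2300 + 12650 + 53130 + 177100 = 245506.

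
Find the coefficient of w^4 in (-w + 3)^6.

135

The general term is C(6,j)·(-w)^j·(3)^(6-j); the w^4 term has j = 4.
C(6,4) = 15.
Coefficient = C(6,4) · 3^2 = 15 · 9 = 135.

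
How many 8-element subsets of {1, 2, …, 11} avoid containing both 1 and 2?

All 8-subsets: C(11,8) = 165. Those containing both fixed elements: C(9,6) = 84.
165 − 84 = 81.

81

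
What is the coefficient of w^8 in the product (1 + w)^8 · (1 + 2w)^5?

13073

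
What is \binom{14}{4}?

1001

C(14,4) = (14·13·12·11) / 4! = 24024 / 24 = 1001.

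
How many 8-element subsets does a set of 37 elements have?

38608020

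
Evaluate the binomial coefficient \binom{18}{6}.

C(18,6) = (18·17·16·15·14·13) / 6! = 13366080 / 720 = 18564.

18564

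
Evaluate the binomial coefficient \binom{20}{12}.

125970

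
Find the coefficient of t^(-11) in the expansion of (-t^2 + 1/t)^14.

-14

General term: C(14,j)·(-t^2)^j·(1/t)^(14-j), with t-exponent 2j − 1(14−j) = 3j − 14.
Set 3j − 14 = -11: j = 1.
C(14,1) = 14; (-1)^1 = -1; 1^13 = 1.
Coefficient = 14 · (-1) · 1 = -14.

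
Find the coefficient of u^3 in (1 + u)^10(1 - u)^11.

Coefficient of u^3 = Σ_{j} C(10,j)·1^j·C(11,3-j)·(-1)^(3-j) for j from 0 to 3.
= (-165) + 550 + (-495) + 120 = 10.

10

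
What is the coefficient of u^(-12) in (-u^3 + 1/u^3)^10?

General term: C(10,j)·(-u^3)^j·(1/u^3)^(10-j), with u-exponent 3j − 3(10−j) = 6j − 30.
Set 6j − 30 = -12: j = 3.
C(10,3) = 120; (-1)^3 = -1; 1^7 = 1.
Coefficient = 120 · (-1) · 1 = -120.

-120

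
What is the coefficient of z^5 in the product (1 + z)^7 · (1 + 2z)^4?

1925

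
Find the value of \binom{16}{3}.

560

C(16,3) = (16·15·14) / 3! = 3360 / 6 = 560.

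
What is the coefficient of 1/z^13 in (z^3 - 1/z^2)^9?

9

General term: C(9,j)·(z^3)^j·(-1/z^2)^(9-j), with z-exponent 3j − 2(9−j) = 5j − 18.
Set 5j − 18 = -13: j = 1.
C(9,1) = 9; 1^1 = 1; (-1)^8 = 1.
Coefficient = 9 · 1 · 1 = 9.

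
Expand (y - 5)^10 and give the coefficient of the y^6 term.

The general term is C(10,j)·(y)^j·(-5)^(10-j); the y^6 term has j = 6.
C(10,6) = 210.
Coefficient = C(10,6) · (-5)^4 = 210 · 625 = 131250.

131250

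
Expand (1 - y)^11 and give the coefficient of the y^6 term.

The general term is C(11,j)·(1)^j·(-y)^(11-j); the y^6 term has j = 5.
C(11,5) = 462.
Coefficient = C(11,5) = 462.

462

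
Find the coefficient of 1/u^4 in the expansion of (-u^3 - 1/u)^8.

8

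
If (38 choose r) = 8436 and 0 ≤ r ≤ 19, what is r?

C(38,r) increases on 0 ≤ r ≤ 19. C(38,2) = 703 and C(38,3) = 8436, so r = 3.

3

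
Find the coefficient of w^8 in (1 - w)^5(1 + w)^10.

-45

Coefficient of w^8 = Σ_{j} C(5,j)·(-1)^j·C(10,8-j)·1^(8-j) for j from 0 to 5.
= 45 + (-600) + 2100 + (-2520) + 1050 + (-120) = -45.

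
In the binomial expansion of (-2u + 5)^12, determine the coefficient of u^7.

-316800000

The general term is C(12,j)·(-2u)^j·(5)^(12-j); the u^7 term has j = 7.
C(12,7) = 792.
Coefficient = C(12,7) · (-2)^7 · 5^5 = 792 · (-128) · 3125 = -316800000.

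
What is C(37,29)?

38608020

C(37,29) = C(37,8) by symmetry.
C(37,8) = (37·36·35·34·33·32·31·30) / 8! = 1556675366400 / 40320 = 38608020.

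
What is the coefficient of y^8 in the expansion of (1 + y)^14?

The general term is C(14,j)·(1)^j·(y)^(14-j); the y^8 term has j = 6.
C(14,6) = 3003.
Coefficient = C(14,6) = 3003.

3003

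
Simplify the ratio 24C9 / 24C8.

C(n,k+1)/C(n,k) = (n−k)/(k+1) = (24−8)/(8+1) = 16/9.

16/9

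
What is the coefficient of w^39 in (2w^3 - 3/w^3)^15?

General term: C(15,j)·(2w^3)^j·(-3/w^3)^(15-j), with w-exponent 3j − 3(15−j) = 6j − 45.
Set 6j − 45 = 39: j = 14.
C(15,14) = 15; 2^14 = 16384; (-3)^1 = -3.
Coefficient = 15 · 16384 · (-3) = -737280.

-737280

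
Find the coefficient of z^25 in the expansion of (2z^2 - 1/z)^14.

-114688

General term: C(14,j)·(2z^2)^j·(-1/z)^(14-j), with z-exponent 2j − 1(14−j) = 3j − 14.
Set 3j − 14 = 25: j = 13.
C(14,13) = 14; 2^13 = 8192; (-1)^1 = -1.
Coefficient = 14 · 8192 · (-1) = -114688.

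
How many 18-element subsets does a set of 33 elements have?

1037158320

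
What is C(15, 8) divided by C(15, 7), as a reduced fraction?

C(n,k+1)/C(n,k) = (n−k)/(k+1) = (15−7)/(7+1) = 8/8 = 1.

1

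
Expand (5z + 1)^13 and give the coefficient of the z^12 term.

The general term is C(13,j)·(5z)^j·(1)^(13-j); the z^12 term has j = 12.
C(13,12) = 13.
Coefficient = C(13,12) · 5^12 = 13 · 244140625 = 3173828125.

3173828125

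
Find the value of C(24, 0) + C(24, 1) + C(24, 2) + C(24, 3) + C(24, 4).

1 + 24 + 276 + 2024 + 10626 = 12951.

12951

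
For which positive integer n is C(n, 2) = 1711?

59

n(n−1)/2 = 1711 ⇒ n(n−1) = 3422. Since 59·58 = 3422, n = 59.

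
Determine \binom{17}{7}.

19448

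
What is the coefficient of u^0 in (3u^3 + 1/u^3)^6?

General term: C(6,j)·(3u^3)^j·(1/u^3)^(6-j), with u-exponent 3j − 3(6−j) = 6j − 18.
Set 6j − 18 = 0: j = 3.
C(6,3) = 20; 3^3 = 27; 1^3 = 1.
Coefficient = 20 · 27 · 1 = 540.

540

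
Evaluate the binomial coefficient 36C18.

9075135300

C(36,18) = (36·35·34·33·32·31·30·29·28·27·26·25·24·23·22·21·20·19) / 18! = 58102407620643984998400000 / 6402373705728000 = 9075135300.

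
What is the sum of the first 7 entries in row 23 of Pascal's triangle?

145499

1 + 23 + 253 + 1771 + 8855 + 33649 + 100947 = 145499.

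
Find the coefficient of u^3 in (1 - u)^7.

The general term is C(7,j)·(1)^j·(-u)^(7-j); the u^3 term has j = 4.
C(7,4) = 35.
Coefficient = C(7,4) · (-1)^3 = 35 · (-1) = -35.

-35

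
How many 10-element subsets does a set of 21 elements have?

352716

C(21,10) = (21·20·19·18·17·16·15·14·13·12) / 10! = 1279935820800 / 3628800 = 352716.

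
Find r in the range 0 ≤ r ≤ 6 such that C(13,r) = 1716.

C(13,r) increases on 0 ≤ r ≤ 6. C(13,5) = 1287 and C(13,6) = 1716, so r = 6.

6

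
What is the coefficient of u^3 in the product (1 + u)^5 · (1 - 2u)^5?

30

Coefficient of u^3 = Σ_{j} C(5,j)·1^j·C(5,3-j)·(-2)^(3-j) for j from 0 to 3.
= (-80) + 200 + (-100) + 10 = 30.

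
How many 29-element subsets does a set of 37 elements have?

38608020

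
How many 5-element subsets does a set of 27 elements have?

80730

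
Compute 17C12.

6188

C(17,12) = C(17,5) by symmetry.
C(17,5) = (17·16·15·14·13) / 5! = 742560 / 120 = 6188.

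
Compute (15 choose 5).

C(15,5) = (15·14·13·12·11) / 5! = 360360 / 120 = 3003.

3003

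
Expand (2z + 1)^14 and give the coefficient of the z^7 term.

439296

The general term is C(14,j)·(2z)^j·(1)^(14-j); the z^7 term has j = 7.
C(14,7) = 3432.
Coefficient = C(14,7) · 2^7 = 3432 · 128 = 439296.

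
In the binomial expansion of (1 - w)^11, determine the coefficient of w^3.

-165

The general term is C(11,j)·(1)^j·(-w)^(11-j); the w^3 term has j = 8.
C(11,8) = 165.
Coefficient = C(11,8) · (-1)^3 = 165 · (-1) = -165.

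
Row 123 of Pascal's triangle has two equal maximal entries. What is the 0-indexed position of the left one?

For odd n = 123, C(123,i) peaks at i = (n−1)/2 and (n+1)/2; the smaller is 61.

61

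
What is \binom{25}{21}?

C(25,21) = C(25,4) by symmetry.
C(25,4) = (25·24·23·22) / 4! = 303600 / 24 = 12650.

12650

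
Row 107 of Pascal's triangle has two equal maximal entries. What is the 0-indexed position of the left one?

For odd n = 107, C(107,r) peaks at r = (n−1)/2 and (n+1)/2; the lower is 53.

53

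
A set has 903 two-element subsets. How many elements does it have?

43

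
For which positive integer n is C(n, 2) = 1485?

55

n(n−1)/2 = 1485 ⇒ n(n−1) = 2970. Since 55·54 = 2970, n = 55.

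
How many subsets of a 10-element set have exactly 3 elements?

Choose the 3 positions: C(10,3) = 120.

120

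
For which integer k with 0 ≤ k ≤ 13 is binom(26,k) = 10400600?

C(26,k) increases on 0 ≤ k ≤ 13. C(26,12) = 9657700 and C(26,13) = 10400600, so k = 13.

13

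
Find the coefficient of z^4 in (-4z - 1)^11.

The general term is C(11,j)·(-4z)^j·(-1)^(11-j); the z^4 term has j = 4.
C(11,4) = 330.
Coefficient = C(11,4) · (-4)^4 · (-1)^7 = 330 · 256 · (-1) = -84480.

-84480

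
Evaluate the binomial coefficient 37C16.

12875774670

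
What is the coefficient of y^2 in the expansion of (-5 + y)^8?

437500

The general term is C(8,j)·(-5)^j·(y)^(8-j); the y^2 term has j = 6.
C(8,6) = 28.
Coefficient = C(8,6) · (-5)^6 = 28 · 15625 = 437500.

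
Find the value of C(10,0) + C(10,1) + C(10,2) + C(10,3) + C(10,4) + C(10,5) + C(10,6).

848

1 + 10 + 45 + 120 + 210 + 252 + 210 = 848.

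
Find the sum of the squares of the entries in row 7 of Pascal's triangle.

By Vandermonde's identity, Σ C(7,j)² = C(14,7) = 3432.

3432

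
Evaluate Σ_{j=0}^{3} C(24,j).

1 + 24 + 276 + 2024 = 2325.

2325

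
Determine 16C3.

560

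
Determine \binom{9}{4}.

C(9,4) = (9·8·7·6) / 4! = 3024 / 24 = 126.

126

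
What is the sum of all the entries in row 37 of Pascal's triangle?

137438953472

Setting x = 1 in (1+x)^37 gives Σ C(37,r) = 2^37 = 137438953472.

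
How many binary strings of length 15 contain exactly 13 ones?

Choose the 13 positions: C(15,13) = 105.

105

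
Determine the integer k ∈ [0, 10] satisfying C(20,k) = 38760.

6

C(20,k) increases on 0 ≤ k ≤ 10. C(20,5) = 15504 and C(20,6) = 38760, so k = 6.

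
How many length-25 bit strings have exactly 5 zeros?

Choose the 5 positions: C(25,5) = 53130.

53130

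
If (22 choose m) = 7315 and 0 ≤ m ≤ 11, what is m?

4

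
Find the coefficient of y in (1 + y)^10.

10

The general term is C(10,j)·(1)^j·(y)^(10-j); the y^1 term has j = 9.
C(10,9) = 10.
Coefficient = C(10,9) = 10.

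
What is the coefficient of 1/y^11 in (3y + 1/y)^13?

General term: C(13,j)·(3y)^j·(1/y)^(13-j), with y-exponent 1j − 1(13−j) = 2j − 13.
Set 2j − 13 = -11: j = 1.
C(13,1) = 13; 3^1 = 3; 1^12 = 1.
Coefficient = 13 · 3 · 1 = 39.

39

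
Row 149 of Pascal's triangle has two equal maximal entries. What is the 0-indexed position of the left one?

74

For odd n = 149, C(149,i) peaks at i = (n−1)/2 and (n+1)/2; the smaller is 74.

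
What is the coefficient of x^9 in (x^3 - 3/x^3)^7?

General term: C(7,j)·(x^3)^j·(-3/x^3)^(7-j), with x-exponent 3j − 3(7−j) = 6j − 21.
Set 6j − 21 = 9: j = 5.
C(7,5) = 21; 1^5 = 1; (-3)^2 = 9.
Coefficient = 21 · 1 · 9 = 189.

189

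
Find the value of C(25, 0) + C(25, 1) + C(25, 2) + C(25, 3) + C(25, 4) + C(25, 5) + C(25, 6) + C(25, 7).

726206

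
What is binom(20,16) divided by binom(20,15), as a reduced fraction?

5/16

C(n,k+1)/C(n,k) = (n−k)/(k+1) = (20−15)/(15+1) = 5/16.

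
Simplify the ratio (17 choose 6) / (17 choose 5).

2

C(n,k+1)/C(n,k) = (n−k)/(k+1) = (17−5)/(5+1) = 12/6 = 2.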